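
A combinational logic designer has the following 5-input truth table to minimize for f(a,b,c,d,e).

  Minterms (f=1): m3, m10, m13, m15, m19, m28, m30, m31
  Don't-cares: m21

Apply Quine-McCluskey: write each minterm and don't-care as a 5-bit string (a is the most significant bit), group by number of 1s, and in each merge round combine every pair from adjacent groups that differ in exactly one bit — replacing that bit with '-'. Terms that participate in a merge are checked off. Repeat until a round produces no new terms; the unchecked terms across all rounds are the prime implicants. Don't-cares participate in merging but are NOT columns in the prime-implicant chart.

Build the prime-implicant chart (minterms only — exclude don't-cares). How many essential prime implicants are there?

size-2^0 implicants → 00011(✓)  01010  01101(✓)  01111(✓)  10011(✓)  10101  11100(✓)  11110(✓)  11111(✓)
size-2^1 implicants → -0011  -1111  011-1  111-0  1111-
Unchecked terms (primes): -0011, -1111, 01010, 011-1, 10101, 111-0, 1111-
Minterm coverage:
  m3 ⊆ -0011 [E]
  m10 ⊆ 01010 [E]
  m13 ⊆ 011-1 [E]
  m15 ⊆ -1111,011-1
  m19 ⊆ -0011 [E]
  m28 ⊆ 111-0 [E]
  m30 ⊆ 111-0,1111-
  m31 ⊆ -1111,1111-
E = {-0011, 01010, 011-1, 111-0}

4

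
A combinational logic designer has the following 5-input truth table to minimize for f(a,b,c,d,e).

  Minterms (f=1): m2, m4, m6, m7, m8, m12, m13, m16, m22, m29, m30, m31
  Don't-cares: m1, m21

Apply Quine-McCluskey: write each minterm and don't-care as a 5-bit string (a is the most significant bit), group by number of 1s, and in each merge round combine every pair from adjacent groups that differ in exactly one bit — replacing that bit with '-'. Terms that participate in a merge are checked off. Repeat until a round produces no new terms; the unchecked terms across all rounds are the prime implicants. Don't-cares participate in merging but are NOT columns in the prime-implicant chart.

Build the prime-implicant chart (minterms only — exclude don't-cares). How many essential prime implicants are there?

Round 0: 00001 00010✓ 00100✓ 00110✓ 00111✓ 01000✓ 01100✓ 01101✓ 10000 10101✓ 10110✓ 11101✓ 11110✓ 11111✓
Round 1: -0110 -1101 0-100 00-10 001-0 0011- 01-00 0110- 1-101 1-110 111-1 1111-
PIs = {-0110, -1101, 0-100, 00-10, 00001, 001-0, 0011-, 01-00, 0110-, 1-101, 1-110, 10000, 111-1, 1111-}
Coverage chart:
  m2: 00-10 ←essential
  m4: 0-100,001-0
  m6: -0110,00-10,001-0,0011-
  m7: 0011- ←essential
  m8: 01-00 ←essential
  m12: 0-100,01-00,0110-
  m13: -1101,0110-
  m16: 10000 ←essential
  m22: -0110,1-110
  m29: -1101,1-101,111-1
  m30: 1-110,1111-
  m31: 111-1,1111-
Essential: 00-10, 0011-, 01-00, 10000

4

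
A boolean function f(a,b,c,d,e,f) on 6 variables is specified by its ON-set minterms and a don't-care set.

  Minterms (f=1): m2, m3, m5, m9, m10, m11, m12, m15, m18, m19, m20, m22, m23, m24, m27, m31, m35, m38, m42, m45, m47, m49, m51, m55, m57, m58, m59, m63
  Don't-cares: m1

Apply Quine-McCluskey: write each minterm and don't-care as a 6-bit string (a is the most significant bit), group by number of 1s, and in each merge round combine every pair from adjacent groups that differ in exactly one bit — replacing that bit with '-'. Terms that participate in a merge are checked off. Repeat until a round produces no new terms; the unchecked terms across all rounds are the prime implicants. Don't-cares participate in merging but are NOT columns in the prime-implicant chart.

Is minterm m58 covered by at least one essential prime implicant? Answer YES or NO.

NO

[col 0] 000001*, 000010*, 000011*, 000101*, 001001*, 001010*, 001011*, 001100, 001111*, 010010*, 010011*, 010100*, 010110*, 010111*, 011000, 011011*, 011111*, 100011*, 100110, 101010*, 101101*, 101111*, 110001*, 110011*, 110111*, 111001*, 111010*, 111011*, 111111*
[col 1] -00011*, -01010, -01111*, -10011*, -10111*, -11011*, -11111*, 0-0010*, 0-0011*, 0-1011*, 0-1111*, 00-001*, 00-010*, 00-011*, 000-01, 0000-1*, 00001-*, 001-11*, 0010-1*, 00101-*, 01-011*, 01-111*, 010-10*, 010-11*, 01001-*, 0101-0, 01011-*, 011-11*, 1-0011*, 1-1010, 1-1111*, 1011-1, 11-001*, 11-011*, 11-111*, 110-11*, 1100-1*, 111-11*, 1110-1*, 11101-
[col 2] --0011, --1111, -1-011*, -1-111*, -10-11*, -11-11*, 0--011, 0-001-, 0-1-11, 00-0-1, 00-01-, 01--11*, 010-1-, 11--11*, 11-0-1
[col 3] -1--11
Prime implicants: --0011, --1111, -01010, -1--11, 0--011, 0-001-, 0-1-11, 00-0-1, 00-01-, 000-01, 001100, 010-1-, 0101-0, 011000, 1-1010, 100110, 1011-1, 11-0-1, 11101-
PI chart (minterm → PIs covering it):
  2 | 0-001-,00-01-
  3 | --0011,0--011,0-001-,00-0-1,00-01-
  5 | 000-01  (sole → essential)
  9 | 00-0-1  (sole → essential)
  10 | -01010,00-01-
  11 | 0--011,0-1-11,00-0-1,00-01-
  12 | 001100  (sole → essential)
  15 | --1111,0-1-11
  18 | 0-001-,010-1-
  19 | --0011,-1--11,0--011,0-001-,010-1-
  20 | 0101-0  (sole → essential)
  22 | 010-1-,0101-0
  23 | -1--11,010-1-
  24 | 011000  (sole → essential)
  27 | -1--11,0--011,0-1-11
  31 | --1111,-1--11,0-1-11
  35 | --0011  (sole → essential)
  38 | 100110  (sole → essential)
  42 | -01010,1-1010
  45 | 1011-1  (sole → essential)
  47 | --1111,1011-1
  49 | 11-0-1  (sole → essential)
  51 | --0011,-1--11,11-0-1
  55 | -1--11  (sole → essential)
  57 | 11-0-1  (sole → essential)
  58 | 1-1010,11101-
  59 | -1--11,11-0-1,11101-
  63 | --1111,-1--11
Essential prime implicants: --0011, -1--11, 00-0-1, 000-01, 001100, 0101-0, 011000, 100110, 1011-1, 11-0-1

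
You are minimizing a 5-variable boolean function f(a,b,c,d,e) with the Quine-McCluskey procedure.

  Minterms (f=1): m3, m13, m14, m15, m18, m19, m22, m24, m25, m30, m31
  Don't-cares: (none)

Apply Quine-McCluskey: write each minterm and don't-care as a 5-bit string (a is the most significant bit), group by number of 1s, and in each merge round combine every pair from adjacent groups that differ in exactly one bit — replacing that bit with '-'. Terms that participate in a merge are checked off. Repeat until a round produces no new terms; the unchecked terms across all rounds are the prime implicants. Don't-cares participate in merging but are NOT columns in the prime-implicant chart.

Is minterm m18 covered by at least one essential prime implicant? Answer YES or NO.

[col 0] 00011*, 01101*, 01110*, 01111*, 10010*, 10011*, 10110*, 11000*, 11001*, 11110*, 11111*
[col 1] -0011, -1110*, -1111*, 011-1, 0111-*, 1-110, 10-10, 1001-, 1100-, 1111-*
[col 2] -111-
Prime implicants: -0011, -111-, 011-1, 1-110, 10-10, 1001-, 1100-
PI chart (minterm → PIs covering it):
  3 | -0011  (sole → essential)
  13 | 011-1  (sole → essential)
  14 | -111-  (sole → essential)
  15 | -111-,011-1
  18 | 10-10,1001-
  19 | -0011,1001-
  22 | 1-110,10-10
  24 | 1100-  (sole → essential)
  25 | 1100-  (sole → essential)
  30 | -111-,1-110
  31 | -111-  (sole → essential)
Essential prime implicants: -0011, -111-, 011-1, 1100-

NO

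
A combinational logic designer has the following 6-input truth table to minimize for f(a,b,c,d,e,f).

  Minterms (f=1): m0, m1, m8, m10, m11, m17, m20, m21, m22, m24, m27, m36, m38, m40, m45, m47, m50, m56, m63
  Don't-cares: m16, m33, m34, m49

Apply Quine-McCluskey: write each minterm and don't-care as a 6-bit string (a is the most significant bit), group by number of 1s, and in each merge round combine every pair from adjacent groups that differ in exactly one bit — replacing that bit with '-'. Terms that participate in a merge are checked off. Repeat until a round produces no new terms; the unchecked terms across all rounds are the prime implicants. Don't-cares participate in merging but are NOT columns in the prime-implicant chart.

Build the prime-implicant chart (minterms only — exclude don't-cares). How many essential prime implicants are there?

[col 0] 000000*, 000001*, 001000*, 001010*, 001011*, 010000*, 010001*, 010100*, 010101*, 010110*, 011000*, 011011*, 100001*, 100010*, 100100*, 100110*, 101000*, 101101*, 101111*, 110001*, 110010*, 111000*, 111111*
[col 1] -00001*, -01000*, -10001*, -11000*, 0-0000*, 0-0001*, 0-1000*, 0-1011, 00-000*, 00000-*, 0010-0, 00101-, 01-000*, 010-00*, 010-01*, 01000-*, 0101-0, 01010-*, 1-0001*, 1-0010, 1-1000*, 1-1111, 100-10, 1001-0, 1011-1
[col 2] --0001, --1000, 0--000, 0-000-, 010-0-
Prime implicants: --0001, --1000, 0--000, 0-000-, 0-1011, 0010-0, 00101-, 010-0-, 0101-0, 1-0010, 1-1111, 100-10, 1001-0, 1011-1
PI chart (minterm → PIs covering it):
  0 | 0--000,0-000-
  1 | --0001,0-000-
  8 | --1000,0--000,0010-0
  10 | 0010-0,00101-
  11 | 0-1011,00101-
  17 | --0001,0-000-,010-0-
  20 | 010-0-,0101-0
  21 | 010-0-  (sole → essential)
  22 | 0101-0  (sole → essential)
  24 | --1000,0--000
  27 | 0-1011  (sole → essential)
  36 | 1001-0  (sole → essential)
  38 | 100-10,1001-0
  40 | --1000  (sole → essential)
  45 | 1011-1  (sole → essential)
  47 | 1-1111,1011-1
  50 | 1-0010  (sole → essential)
  56 | --1000  (sole → essential)
  63 | 1-1111  (sole → essential)
Essential prime implicants: --1000, 0-1011, 010-0-, 0101-0, 1-0010, 1-1111, 1001-0, 1011-1

8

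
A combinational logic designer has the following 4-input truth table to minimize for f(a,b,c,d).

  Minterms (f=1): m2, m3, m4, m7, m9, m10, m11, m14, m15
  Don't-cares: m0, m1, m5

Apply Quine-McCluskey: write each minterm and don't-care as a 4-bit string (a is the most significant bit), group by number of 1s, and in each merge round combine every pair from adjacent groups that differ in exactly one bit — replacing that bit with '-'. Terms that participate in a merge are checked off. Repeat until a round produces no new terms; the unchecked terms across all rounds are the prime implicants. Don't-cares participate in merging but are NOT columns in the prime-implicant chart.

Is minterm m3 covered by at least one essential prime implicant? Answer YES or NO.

YES

size-2^0 implicants → 0000(✓)  0001(✓)  0010(✓)  0011(✓)  0100(✓)  0101(✓)  0111(✓)  1001(✓)  1010(✓)  1011(✓)  1110(✓)  1111(✓)
size-2^1 implicants → -001(✓)  -010(✓)  -011(✓)  -111(✓)  0-00(✓)  0-01(✓)  0-11(✓)  00-0(✓)  00-1(✓)  000-(✓)  001-(✓)  01-1(✓)  010-(✓)  1-10(✓)  1-11(✓)  10-1(✓)  101-(✓)  111-(✓)
size-2^2 implicants → --11  -0-1  -01-  0--1  0-0-  00--  1-1-
Unchecked terms (primes): --11, -0-1, -01-, 0--1, 0-0-, 00--, 1-1-
Minterm coverage:
  m2 ⊆ -01-,00--
  m3 ⊆ --11,-0-1,-01-,0--1,00--
  m4 ⊆ 0-0- [E]
  m7 ⊆ --11,0--1
  m9 ⊆ -0-1 [E]
  m10 ⊆ -01-,1-1-
  m11 ⊆ --11,-0-1,-01-,1-1-
  m14 ⊆ 1-1- [E]
  m15 ⊆ --11,1-1-
E = {-0-1, 0-0-, 1-1-}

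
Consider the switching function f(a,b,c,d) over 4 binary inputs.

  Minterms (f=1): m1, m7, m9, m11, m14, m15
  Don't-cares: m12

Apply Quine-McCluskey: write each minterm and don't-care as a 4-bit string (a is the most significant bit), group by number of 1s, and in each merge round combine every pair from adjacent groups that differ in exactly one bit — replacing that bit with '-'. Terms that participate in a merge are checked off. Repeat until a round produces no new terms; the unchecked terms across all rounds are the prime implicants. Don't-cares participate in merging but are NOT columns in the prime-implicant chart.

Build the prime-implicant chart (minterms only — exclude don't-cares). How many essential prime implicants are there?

2

size-2^0 implicants → 0001(✓)  0111(✓)  1001(✓)  1011(✓)  1100(✓)  1110(✓)  1111(✓)
size-2^1 implicants → -001  -111  1-11  10-1  11-0  111-
Unchecked terms (primes): -001, -111, 1-11, 10-1, 11-0, 111-
Minterm coverage:
  m1 ⊆ -001 [E]
  m7 ⊆ -111 [E]
  m9 ⊆ -001,10-1
  m11 ⊆ 1-11,10-1
  m14 ⊆ 11-0,111-
  m15 ⊆ -111,1-11,111-
E = {-001, -111}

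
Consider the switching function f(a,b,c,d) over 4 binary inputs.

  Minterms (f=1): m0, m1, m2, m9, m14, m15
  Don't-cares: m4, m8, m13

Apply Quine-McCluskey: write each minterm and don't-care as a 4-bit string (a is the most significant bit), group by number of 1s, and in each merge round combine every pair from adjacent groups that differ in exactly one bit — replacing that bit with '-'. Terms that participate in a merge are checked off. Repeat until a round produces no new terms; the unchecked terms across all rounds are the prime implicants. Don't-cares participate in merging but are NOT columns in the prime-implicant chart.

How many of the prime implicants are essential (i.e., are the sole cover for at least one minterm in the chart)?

3

size-2^0 implicants → 0000(✓)  0001(✓)  0010(✓)  0100(✓)  1000(✓)  1001(✓)  1101(✓)  1110(✓)  1111(✓)
size-2^1 implicants → -000(✓)  -001(✓)  0-00  00-0  000-(✓)  1-01  100-(✓)  11-1  111-
size-2^2 implicants → -00-
Unchecked terms (primes): -00-, 0-00, 00-0, 1-01, 11-1, 111-
Minterm coverage:
  m0 ⊆ -00-,0-00,00-0
  m1 ⊆ -00- [E]
  m2 ⊆ 00-0 [E]
  m9 ⊆ -00-,1-01
  m14 ⊆ 111- [E]
  m15 ⊆ 11-1,111-
E = {-00-, 00-0, 111-}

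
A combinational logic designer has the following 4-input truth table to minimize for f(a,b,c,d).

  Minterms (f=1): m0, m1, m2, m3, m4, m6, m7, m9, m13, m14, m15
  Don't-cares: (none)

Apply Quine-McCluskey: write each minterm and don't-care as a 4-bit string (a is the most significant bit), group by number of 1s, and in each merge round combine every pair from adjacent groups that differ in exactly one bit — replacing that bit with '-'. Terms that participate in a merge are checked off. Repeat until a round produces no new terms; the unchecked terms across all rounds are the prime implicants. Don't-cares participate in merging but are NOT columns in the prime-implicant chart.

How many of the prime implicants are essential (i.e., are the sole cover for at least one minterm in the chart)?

2

size-2^0 implicants → 0000(✓)  0001(✓)  0010(✓)  0011(✓)  0100(✓)  0110(✓)  0111(✓)  1001(✓)  1101(✓)  1110(✓)  1111(✓)
size-2^1 implicants → -001  -110(✓)  -111(✓)  0-00(✓)  0-10(✓)  0-11(✓)  00-0(✓)  00-1(✓)  000-(✓)  001-(✓)  01-0(✓)  011-(✓)  1-01  11-1  111-(✓)
size-2^2 implicants → -11-  0--0  0-1-  00--
Unchecked terms (primes): -001, -11-, 0--0, 0-1-, 00--, 1-01, 11-1
Minterm coverage:
  m0 ⊆ 0--0,00--
  m1 ⊆ -001,00--
  m2 ⊆ 0--0,0-1-,00--
  m3 ⊆ 0-1-,00--
  m4 ⊆ 0--0 [E]
  m6 ⊆ -11-,0--0,0-1-
  m7 ⊆ -11-,0-1-
  m9 ⊆ -001,1-01
  m13 ⊆ 1-01,11-1
  m14 ⊆ -11- [E]
  m15 ⊆ -11-,11-1
E = {-11-, 0--0}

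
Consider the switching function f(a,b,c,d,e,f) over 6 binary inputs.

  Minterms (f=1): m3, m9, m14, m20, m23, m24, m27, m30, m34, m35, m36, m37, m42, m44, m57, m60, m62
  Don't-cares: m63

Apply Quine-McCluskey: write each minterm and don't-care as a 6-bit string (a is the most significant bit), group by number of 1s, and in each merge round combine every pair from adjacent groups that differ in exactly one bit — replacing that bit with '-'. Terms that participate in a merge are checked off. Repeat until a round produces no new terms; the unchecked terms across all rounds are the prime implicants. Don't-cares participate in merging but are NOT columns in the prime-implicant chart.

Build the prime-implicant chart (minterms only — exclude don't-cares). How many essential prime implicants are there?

[col 0] 000011*, 001001, 001110*, 010100, 010111, 011000, 011011, 011110*, 100010*, 100011*, 100100*, 100101*, 101010*, 101100*, 111001, 111100*, 111110*, 111111*
[col 1] -00011, -11110, 0-1110, 1-1100, 10-010, 10-100, 10001-, 10010-, 1111-0, 11111-
Prime implicants: -00011, -11110, 0-1110, 001001, 010100, 010111, 011000, 011011, 1-1100, 10-010, 10-100, 10001-, 10010-, 111001, 1111-0, 11111-
PI chart (minterm → PIs covering it):
  3 | -00011  (sole → essential)
  9 | 001001  (sole → essential)
  14 | 0-1110  (sole → essential)
  20 | 010100  (sole → essential)
  23 | 010111  (sole → essential)
  24 | 011000  (sole → essential)
  27 | 011011  (sole → essential)
  30 | -11110,0-1110
  34 | 10-010,10001-
  35 | -00011,10001-
  36 | 10-100,10010-
  37 | 10010-  (sole → essential)
  42 | 10-010  (sole → essential)
  44 | 1-1100,10-100
  57 | 111001  (sole → essential)
  60 | 1-1100,1111-0
  62 | -11110,1111-0,11111-
Essential prime implicants: -00011, 0-1110, 001001, 010100, 010111, 011000, 011011, 10-010, 10010-, 111001

10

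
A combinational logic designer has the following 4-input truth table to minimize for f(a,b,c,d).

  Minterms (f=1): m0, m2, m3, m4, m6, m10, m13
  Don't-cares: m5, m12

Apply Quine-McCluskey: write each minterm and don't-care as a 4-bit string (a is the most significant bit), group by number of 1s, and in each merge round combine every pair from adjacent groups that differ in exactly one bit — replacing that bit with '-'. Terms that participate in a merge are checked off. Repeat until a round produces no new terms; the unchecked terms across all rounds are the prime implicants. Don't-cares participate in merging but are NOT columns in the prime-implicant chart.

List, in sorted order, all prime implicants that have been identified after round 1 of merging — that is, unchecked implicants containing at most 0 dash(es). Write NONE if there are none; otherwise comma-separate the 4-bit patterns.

[col 0] 0000*, 0010*, 0011*, 0100*, 0101*, 0110*, 1010*, 1100*, 1101*
[col 1] -010, -100*, -101*, 0-00*, 0-10*, 00-0*, 001-, 01-0*, 010-*, 110-*
[col 2] -10-, 0--0
Prime implicants: -010, -10-, 0--0, 001-

NONE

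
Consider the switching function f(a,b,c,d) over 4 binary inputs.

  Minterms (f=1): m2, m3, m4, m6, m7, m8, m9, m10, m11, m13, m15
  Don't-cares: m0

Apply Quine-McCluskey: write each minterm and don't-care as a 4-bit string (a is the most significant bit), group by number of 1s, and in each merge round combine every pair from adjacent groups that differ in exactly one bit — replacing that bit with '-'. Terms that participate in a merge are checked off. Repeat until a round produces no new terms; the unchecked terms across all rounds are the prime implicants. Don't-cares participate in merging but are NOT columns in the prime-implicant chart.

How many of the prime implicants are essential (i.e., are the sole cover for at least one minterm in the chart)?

2

[col 0] 0000*, 0010*, 0011*, 0100*, 0110*, 0111*, 1000*, 1001*, 1010*, 1011*, 1101*, 1111*
[col 1] -000*, -010*, -011*, -111*, 0-00*, 0-10*, 0-11*, 00-0*, 001-*, 01-0*, 011-*, 1-01*, 1-11*, 10-0*, 10-1*, 100-*, 101-*, 11-1*
[col 2] --11, -0-0, -01-, 0--0, 0-1-, 1--1, 10--
Prime implicants: --11, -0-0, -01-, 0--0, 0-1-, 1--1, 10--
PI chart (minterm → PIs covering it):
  2 | -0-0,-01-,0--0,0-1-
  3 | --11,-01-,0-1-
  4 | 0--0  (sole → essential)
  6 | 0--0,0-1-
  7 | --11,0-1-
  8 | -0-0,10--
  9 | 1--1,10--
  10 | -0-0,-01-,10--
  11 | --11,-01-,1--1,10--
  13 | 1--1  (sole → essential)
  15 | --11,1--1
Essential prime implicants: 0--0, 1--1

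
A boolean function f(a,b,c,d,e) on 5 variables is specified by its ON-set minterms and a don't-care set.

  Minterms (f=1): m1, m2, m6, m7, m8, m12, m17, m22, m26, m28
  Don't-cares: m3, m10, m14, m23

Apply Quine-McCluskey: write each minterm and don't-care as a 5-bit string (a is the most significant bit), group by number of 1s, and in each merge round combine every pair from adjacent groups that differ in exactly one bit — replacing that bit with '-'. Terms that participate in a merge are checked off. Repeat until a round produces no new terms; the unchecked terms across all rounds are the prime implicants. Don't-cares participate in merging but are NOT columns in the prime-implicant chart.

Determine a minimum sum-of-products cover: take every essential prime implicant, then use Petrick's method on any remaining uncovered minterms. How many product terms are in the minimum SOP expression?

6

Round 0: 00001✓ 00010✓ 00011✓ 00110✓ 00111✓ 01000✓ 01010✓ 01100✓ 01110✓ 10001✓ 10110✓ 10111✓ 11010✓ 11100✓
Round 1: -0001 -0110✓ -0111✓ -1010 -1100 0-010✓ 0-110✓ 00-10✓ 00-11✓ 000-1 0001-✓ 0011-✓ 01-00✓ 01-10✓ 010-0✓ 011-0✓ 1011-✓
Round 2: -011- 0--10 00-1- 01--0
PIs = {-0001, -011-, -1010, -1100, 0--10, 00-1-, 000-1, 01--0}
Coverage chart:
  m1: -0001,000-1
  m2: 0--10,00-1-
  m6: -011-,0--10,00-1-
  m7: -011-,00-1-
  m8: 01--0 ←essential
  m12: -1100,01--0
  m17: -0001 ←essential
  m22: -011- ←essential
  m26: -1010 ←essential
  m28: -1100 ←essential
Essential: -0001, -011-, -1010, -1100, 01--0
Petrick residual → 0--10
Min cover (6 terms): b'c'd'e + b'cd + bc'de' + bcd'e' + a'de' + a'be'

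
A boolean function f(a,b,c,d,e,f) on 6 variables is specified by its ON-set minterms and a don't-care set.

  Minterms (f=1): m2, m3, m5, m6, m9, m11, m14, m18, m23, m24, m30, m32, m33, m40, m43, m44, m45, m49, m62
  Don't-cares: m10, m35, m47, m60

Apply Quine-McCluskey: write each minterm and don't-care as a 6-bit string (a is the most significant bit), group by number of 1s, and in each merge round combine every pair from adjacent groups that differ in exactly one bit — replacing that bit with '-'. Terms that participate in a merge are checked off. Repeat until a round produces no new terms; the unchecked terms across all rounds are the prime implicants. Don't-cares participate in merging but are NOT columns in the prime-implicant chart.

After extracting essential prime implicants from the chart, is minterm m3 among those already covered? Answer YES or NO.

Round 0: 000010✓ 000011✓ 000101 000110✓ 001001✓ 001010✓ 001011✓ 001110✓ 010010✓ 010111 011000 011110✓ 100000✓ 100001✓ 100011✓ 101000✓ 101011✓ 101100✓ 101101✓ 101111✓ 110001✓ 111100✓ 111110✓
Round 1: -00011✓ -01011✓ -11110 0-0010 0-1110 00-010✓ 00-011✓ 00-110✓ 000-10✓ 00001-✓ 001-10✓ 0010-1 00101-✓ 1-0001 1-1100 10-000 10-011✓ 1000-1 10000- 101-00 101-11 1011-1 10110- 1111-0
Round 2: -0-011 00--10 00-01-
PIs = {-0-011, -11110, 0-0010, 0-1110, 00--10, 00-01-, 000101, 0010-1, 010111, 011000, 1-0001, 1-1100, 10-000, 1000-1, 10000-, 101-00, 101-11, 1011-1, 10110-, 1111-0}
Coverage chart:
  m2: 0-0010,00--10,00-01-
  m3: -0-011,00-01-
  m5: 000101 ←essential
  m6: 00--10 ←essential
  m9: 0010-1 ←essential
  m11: -0-011,00-01-,0010-1
  m14: 0-1110,00--10
  m18: 0-0010 ←essential
  m23: 010111 ←essential
  m24: 011000 ←essential
  m30: -11110,0-1110
  m32: 10-000,10000-
  m33: 1-0001,1000-1,10000-
  m40: 10-000,101-00
  m43: -0-011,101-11
  m44: 1-1100,101-00,10110-
  m45: 1011-1,10110-
  m49: 1-0001 ←essential
  m62: -11110,1111-0
Essential: 0-0010, 00--10, 000101, 0010-1, 010111, 011000, 1-0001

NO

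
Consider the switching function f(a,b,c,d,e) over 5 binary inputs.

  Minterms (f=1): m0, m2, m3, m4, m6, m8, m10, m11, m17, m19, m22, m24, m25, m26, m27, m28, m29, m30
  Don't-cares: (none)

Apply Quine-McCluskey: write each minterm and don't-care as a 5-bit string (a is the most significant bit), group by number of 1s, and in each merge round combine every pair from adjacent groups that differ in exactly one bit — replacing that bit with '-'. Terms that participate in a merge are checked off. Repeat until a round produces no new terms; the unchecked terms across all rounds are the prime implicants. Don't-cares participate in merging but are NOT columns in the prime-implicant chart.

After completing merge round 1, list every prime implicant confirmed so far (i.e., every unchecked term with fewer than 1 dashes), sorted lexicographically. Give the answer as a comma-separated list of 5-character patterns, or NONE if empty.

size-2^0 implicants → 00000(✓)  00010(✓)  00011(✓)  00100(✓)  00110(✓)  01000(✓)  01010(✓)  01011(✓)  10001(✓)  10011(✓)  10110(✓)  11000(✓)  11001(✓)  11010(✓)  11011(✓)  11100(✓)  11101(✓)  11110(✓)
size-2^1 implicants → -0011(✓)  -0110  -1000(✓)  -1010(✓)  -1011(✓)  0-000(✓)  0-010(✓)  0-011(✓)  00-00(✓)  00-10(✓)  000-0(✓)  0001-(✓)  001-0(✓)  010-0(✓)  0101-(✓)  1-001(✓)  1-011(✓)  1-110  100-1(✓)  11-00(✓)  11-01(✓)  11-10(✓)  110-0(✓)  110-1(✓)  1100-(✓)  1101-(✓)  111-0(✓)  1110-(✓)
size-2^2 implicants → --011  -10-0  -101-  0-0-0  0-01-  00--0  1-0-1  11--0  11-0-  110--
Unchecked terms (primes): --011, -0110, -10-0, -101-, 0-0-0, 0-01-, 00--0, 1-0-1, 1-110, 11--0, 11-0-, 110--

NONE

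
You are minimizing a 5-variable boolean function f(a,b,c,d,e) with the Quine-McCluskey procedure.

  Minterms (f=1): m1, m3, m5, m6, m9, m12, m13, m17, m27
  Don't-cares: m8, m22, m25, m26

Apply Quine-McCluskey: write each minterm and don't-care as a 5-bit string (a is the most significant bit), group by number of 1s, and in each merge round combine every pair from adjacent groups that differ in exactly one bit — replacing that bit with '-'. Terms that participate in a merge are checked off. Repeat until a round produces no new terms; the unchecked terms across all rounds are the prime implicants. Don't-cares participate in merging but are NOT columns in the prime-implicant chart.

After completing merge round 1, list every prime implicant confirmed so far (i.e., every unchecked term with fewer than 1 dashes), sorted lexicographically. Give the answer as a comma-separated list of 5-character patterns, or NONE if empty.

NONE

[col 0] 00001*, 00011*, 00101*, 00110*, 01000*, 01001*, 01100*, 01101*, 10001*, 10110*, 11001*, 11010*, 11011*
[col 1] -0001*, -0110, -1001*, 0-001*, 0-101*, 00-01*, 000-1, 01-00*, 01-01*, 0100-*, 0110-*, 1-001*, 110-1, 1101-
[col 2] --001, 0--01, 01-0-
Prime implicants: --001, -0110, 0--01, 000-1, 01-0-, 110-1, 1101-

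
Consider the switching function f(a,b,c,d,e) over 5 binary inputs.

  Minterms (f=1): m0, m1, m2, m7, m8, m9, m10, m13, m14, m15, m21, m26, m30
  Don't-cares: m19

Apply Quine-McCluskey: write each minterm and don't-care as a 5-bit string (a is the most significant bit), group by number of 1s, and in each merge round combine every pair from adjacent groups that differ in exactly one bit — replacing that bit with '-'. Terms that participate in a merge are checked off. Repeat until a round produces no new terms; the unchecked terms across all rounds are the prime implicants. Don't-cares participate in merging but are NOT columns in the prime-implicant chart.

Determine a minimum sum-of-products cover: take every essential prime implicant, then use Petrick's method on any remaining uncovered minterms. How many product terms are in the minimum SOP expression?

Round 0: 00000✓ 00001✓ 00010✓ 00111✓ 01000✓ 01001✓ 01010✓ 01101✓ 01110✓ 01111✓ 10011 10101 11010✓ 11110✓
Round 1: -1010✓ -1110✓ 0-000✓ 0-001✓ 0-010✓ 0-111 000-0✓ 0000-✓ 01-01 01-10✓ 010-0✓ 0100-✓ 011-1 0111- 11-10✓
Round 2: -1-10 0-0-0 0-00-
PIs = {-1-10, 0-0-0, 0-00-, 0-111, 01-01, 011-1, 0111-, 10011, 10101}
Coverage chart:
  m0: 0-0-0,0-00-
  m1: 0-00- ←essential
  m2: 0-0-0 ←essential
  m7: 0-111 ←essential
  m8: 0-0-0,0-00-
  m9: 0-00-,01-01
  m10: -1-10,0-0-0
  m13: 01-01,011-1
  m14: -1-10,0111-
  m15: 0-111,011-1,0111-
  m21: 10101 ←essential
  m26: -1-10 ←essential
  m30: -1-10 ←essential
Essential: -1-10, 0-0-0, 0-00-, 0-111, 10101
Petrick residual → 01-01
Min cover (6 terms): bde' + a'c'e' + a'c'd' + a'cde + a'bd'e + ab'cd'e

6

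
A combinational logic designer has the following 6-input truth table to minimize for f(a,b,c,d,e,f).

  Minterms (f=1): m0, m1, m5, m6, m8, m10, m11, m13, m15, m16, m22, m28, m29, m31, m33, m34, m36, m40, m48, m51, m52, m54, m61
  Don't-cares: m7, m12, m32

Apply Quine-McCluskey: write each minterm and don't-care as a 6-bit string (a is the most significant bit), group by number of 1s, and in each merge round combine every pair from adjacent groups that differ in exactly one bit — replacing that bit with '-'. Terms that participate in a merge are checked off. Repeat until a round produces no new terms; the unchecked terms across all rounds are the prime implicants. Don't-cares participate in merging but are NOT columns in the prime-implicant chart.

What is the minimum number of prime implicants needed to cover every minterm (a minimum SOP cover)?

13

size-2^0 implicants → 000000(✓)  000001(✓)  000101(✓)  000110(✓)  000111(✓)  001000(✓)  001010(✓)  001011(✓)  001100(✓)  001101(✓)  001111(✓)  010000(✓)  010110(✓)  011100(✓)  011101(✓)  011111(✓)  100000(✓)  100001(✓)  100010(✓)  100100(✓)  101000(✓)  110000(✓)  110011  110100(✓)  110110(✓)  111101(✓)
size-2^1 implicants → -00000(✓)  -00001(✓)  -01000(✓)  -10000(✓)  -10110  -11101  0-0000(✓)  0-0110  0-1100(✓)  0-1101(✓)  0-1111(✓)  00-000(✓)  00-101(✓)  00-111(✓)  000-01  00000-(✓)  0001-1(✓)  00011-  001-00  001-11  0010-0  00101-  0011-1(✓)  00110-(✓)  0111-1(✓)  01110-(✓)  1-0000(✓)  1-0100(✓)  10-000(✓)  100-00(✓)  1000-0  10000-(✓)  110-00(✓)  1101-0
size-2^2 implicants → --0000  -0-000  -0000-  0-11-1  0-110-  00-1-1  1-0-00
Unchecked terms (primes): --0000, -0-000, -0000-, -10110, -11101, 0-0110, 0-11-1, 0-110-, 00-1-1, 000-01, 00011-, 001-00, 001-11, 0010-0, 00101-, 1-0-00, 1000-0, 110011, 1101-0
Minterm coverage:
  m0 ⊆ --0000,-0-000,-0000-
  m1 ⊆ -0000-,000-01
  m5 ⊆ 00-1-1,000-01
  m6 ⊆ 0-0110,00011-
  m8 ⊆ -0-000,001-00,0010-0
  m10 ⊆ 0010-0,00101-
  m11 ⊆ 001-11,00101-
  m13 ⊆ 0-11-1,0-110-,00-1-1
  m15 ⊆ 0-11-1,00-1-1,001-11
  m16 ⊆ --0000 [E]
  m22 ⊆ -10110,0-0110
  m28 ⊆ 0-110- [E]
  m29 ⊆ -11101,0-11-1,0-110-
  m31 ⊆ 0-11-1 [E]
  m33 ⊆ -0000- [E]
  m34 ⊆ 1000-0 [E]
  m36 ⊆ 1-0-00 [E]
  m40 ⊆ -0-000 [E]
  m48 ⊆ --0000,1-0-00
  m51 ⊆ 110011 [E]
  m52 ⊆ 1-0-00,1101-0
  m54 ⊆ -10110,1101-0
  m61 ⊆ -11101 [E]
E = {--0000, -0-000, -0000-, -11101, 0-11-1, 0-110-, 1-0-00, 1000-0, 110011}
Petrick residual → -10110, 0-0110, 00-1-1, 00101-
Cover = c'd'e'f' + b'd'e'f' + b'c'd'e' + bc'def' + bcde'f + a'c'def' + a'cdf + a'cde' + a'b'df + a'b'cd'e + ac'e'f' + ab'c'd'f' + abc'd'ef  |cover|=13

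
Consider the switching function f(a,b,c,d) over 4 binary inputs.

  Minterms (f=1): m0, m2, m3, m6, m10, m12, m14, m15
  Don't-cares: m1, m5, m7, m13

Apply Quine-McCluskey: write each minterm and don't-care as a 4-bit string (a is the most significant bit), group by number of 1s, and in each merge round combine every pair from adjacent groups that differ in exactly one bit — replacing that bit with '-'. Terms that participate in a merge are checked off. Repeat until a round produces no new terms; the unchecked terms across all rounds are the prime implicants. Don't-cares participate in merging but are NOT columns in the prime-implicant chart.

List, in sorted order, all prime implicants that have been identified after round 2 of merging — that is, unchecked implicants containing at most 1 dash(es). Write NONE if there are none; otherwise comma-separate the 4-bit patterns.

NONE

Round 0: 0000✓ 0001✓ 0010✓ 0011✓ 0101✓ 0110✓ 0111✓ 1010✓ 1100✓ 1101✓ 1110✓ 1111✓
Round 1: -010✓ -101✓ -110✓ -111✓ 0-01✓ 0-10✓ 0-11✓ 00-0✓ 00-1✓ 000-✓ 001-✓ 01-1✓ 011-✓ 1-10✓ 11-0✓ 11-1✓ 110-✓ 111-✓
Round 2: --10 -1-1 -11- 0--1 0-1- 00-- 11--
PIs = {--10, -1-1, -11-, 0--1, 0-1-, 00--, 11--}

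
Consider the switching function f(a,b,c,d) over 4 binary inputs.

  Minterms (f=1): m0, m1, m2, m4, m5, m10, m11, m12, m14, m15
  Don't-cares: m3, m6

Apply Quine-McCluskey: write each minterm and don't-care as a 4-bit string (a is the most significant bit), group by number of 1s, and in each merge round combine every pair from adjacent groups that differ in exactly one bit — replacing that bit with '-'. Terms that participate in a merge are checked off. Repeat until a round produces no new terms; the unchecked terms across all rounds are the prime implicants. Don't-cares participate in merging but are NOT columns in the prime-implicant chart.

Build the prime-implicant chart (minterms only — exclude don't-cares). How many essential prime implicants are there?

3

Round 0: 0000✓ 0001✓ 0010✓ 0011✓ 0100✓ 0101✓ 0110✓ 1010✓ 1011✓ 1100✓ 1110✓ 1111✓
Round 1: -010✓ -011✓ -100✓ -110✓ 0-00✓ 0-01✓ 0-10✓ 00-0✓ 00-1✓ 000-✓ 001-✓ 01-0✓ 010-✓ 1-10✓ 1-11✓ 101-✓ 11-0✓ 111-✓
Round 2: --10 -01- -1-0 0--0 0-0- 00-- 1-1-
PIs = {--10, -01-, -1-0, 0--0, 0-0-, 00--, 1-1-}
Coverage chart:
  m0: 0--0,0-0-,00--
  m1: 0-0-,00--
  m2: --10,-01-,0--0,00--
  m4: -1-0,0--0,0-0-
  m5: 0-0- ←essential
  m10: --10,-01-,1-1-
  m11: -01-,1-1-
  m12: -1-0 ←essential
  m14: --10,-1-0,1-1-
  m15: 1-1- ←essential
Essential: -1-0, 0-0-, 1-1-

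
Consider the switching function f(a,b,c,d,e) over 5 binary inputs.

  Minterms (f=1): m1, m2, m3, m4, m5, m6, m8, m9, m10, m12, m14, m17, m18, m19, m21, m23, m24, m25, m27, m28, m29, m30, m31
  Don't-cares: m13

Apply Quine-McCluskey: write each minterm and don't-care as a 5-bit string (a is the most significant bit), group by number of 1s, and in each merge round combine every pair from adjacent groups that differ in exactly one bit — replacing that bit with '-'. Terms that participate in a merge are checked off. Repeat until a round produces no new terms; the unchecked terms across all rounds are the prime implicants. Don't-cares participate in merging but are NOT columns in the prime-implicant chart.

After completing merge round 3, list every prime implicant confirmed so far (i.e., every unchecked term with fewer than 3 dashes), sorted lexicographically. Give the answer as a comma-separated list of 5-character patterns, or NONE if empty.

[col 0] 00001*, 00010*, 00011*, 00100*, 00101*, 00110*, 01000*, 01001*, 01010*, 01100*, 01101*, 01110*, 10001*, 10010*, 10011*, 10101*, 10111*, 11000*, 11001*, 11011*, 11100*, 11101*, 11110*, 11111*
[col 1] -0001*, -0010*, -0011*, -0101*, -1000*, -1001*, -1100*, -1101*, -1110*, 0-001*, 0-010*, 0-100*, 0-101*, 0-110*, 00-01*, 00-10*, 000-1*, 0001-*, 001-0*, 0010-*, 01-00*, 01-01*, 01-10*, 010-0*, 0100-*, 011-0*, 0110-*, 1-001*, 1-011*, 1-101*, 1-111*, 10-01*, 10-11*, 100-1*, 1001-*, 101-1*, 11-00*, 11-01*, 11-11*, 110-1*, 1100-*, 111-0*, 111-1*, 1110-*, 1111-*
[col 2] --001*, --101*, -0-01*, -00-1, -001-, -1-00*, -1-01*, -100-*, -11-0, -110-*, 0--01*, 0--10, 0-1-0, 0-10-, 01--0, 01-0-*, 1--01*, 1--11*, 1-0-1*, 1-1-1*, 10--1*, 11--1*, 11-0-*, 111--
[col 3] ---01, -1-0-, 1---1
Prime implicants: ---01, -00-1, -001-, -1-0-, -11-0, 0--10, 0-1-0, 0-10-, 01--0, 1---1, 111--

-00-1, -001-, -11-0, 0--10, 0-1-0, 0-10-, 01--0, 111--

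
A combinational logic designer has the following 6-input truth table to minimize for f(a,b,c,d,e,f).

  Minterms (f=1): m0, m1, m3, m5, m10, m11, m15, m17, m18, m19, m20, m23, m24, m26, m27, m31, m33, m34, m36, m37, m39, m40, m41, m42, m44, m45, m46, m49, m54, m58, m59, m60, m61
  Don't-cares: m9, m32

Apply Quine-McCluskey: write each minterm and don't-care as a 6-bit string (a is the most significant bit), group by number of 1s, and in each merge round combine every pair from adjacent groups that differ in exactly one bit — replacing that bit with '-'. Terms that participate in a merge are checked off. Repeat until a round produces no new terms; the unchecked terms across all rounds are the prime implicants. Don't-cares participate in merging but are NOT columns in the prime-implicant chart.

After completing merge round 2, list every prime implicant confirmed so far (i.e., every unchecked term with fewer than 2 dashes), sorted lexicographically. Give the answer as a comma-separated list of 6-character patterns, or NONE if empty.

010100, 0110-0, 1001-1, 110110

[col 0] 000000*, 000001*, 000011*, 000101*, 001001*, 001010*, 001011*, 001111*, 010001*, 010010*, 010011*, 010100, 010111*, 011000*, 011010*, 011011*, 011111*, 100000*, 100001*, 100010*, 100100*, 100101*, 100111*, 101000*, 101001*, 101010*, 101100*, 101101*, 101110*, 110001*, 110110, 111010*, 111011*, 111100*, 111101*
[col 1] -00000*, -00001*, -00101*, -01001*, -01010*, -10001*, -11010*, -11011*, 0-0001*, 0-0011*, 0-1010*, 0-1011*, 0-1111*, 00-001*, 00-011*, 000-01*, 0000-1*, 00000-*, 001-11*, 0010-1*, 00101-*, 01-010*, 01-011*, 01-111*, 010-11*, 0100-1*, 01001-*, 011-11*, 0110-0, 01101-*, 1-0001*, 1-1010*, 1-1100*, 1-1101*, 10-000*, 10-001*, 10-010*, 10-100*, 10-101*, 100-00*, 100-01*, 1000-0*, 10000-*, 1001-1, 10010-*, 101-00*, 101-01*, 101-10*, 1010-0*, 10100-*, 1011-0*, 10110-*, 11101-*, 11110-*
[col 2] --0001, --1010, -0-001, -00-01, -0000-, -1101-, 0--011, 0-00-1, 0-1-11, 0-101-, 00-0-1, 01--11, 01-01-, 1-110-, 10--00*, 10--01*, 10-0-0, 10-00-*, 10-10-*, 100-0-*, 101--0, 101-0-*
[col 3] 10--0-
Prime implicants: --0001, --1010, -0-001, -00-01, -0000-, -1101-, 0--011, 0-00-1, 0-1-11, 0-101-, 00-0-1, 01--11, 01-01-, 010100, 0110-0, 1-110-, 10--0-, 10-0-0, 1001-1, 101--0, 110110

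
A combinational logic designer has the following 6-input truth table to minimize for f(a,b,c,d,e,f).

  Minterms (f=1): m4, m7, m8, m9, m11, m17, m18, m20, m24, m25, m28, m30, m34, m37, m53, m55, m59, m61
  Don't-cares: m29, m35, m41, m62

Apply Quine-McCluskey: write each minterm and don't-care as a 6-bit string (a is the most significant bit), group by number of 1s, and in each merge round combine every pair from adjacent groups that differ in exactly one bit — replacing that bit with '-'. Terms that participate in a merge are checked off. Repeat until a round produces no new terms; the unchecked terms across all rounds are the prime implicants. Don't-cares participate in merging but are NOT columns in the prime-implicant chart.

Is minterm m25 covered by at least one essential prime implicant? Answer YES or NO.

Round 0: 000100✓ 000111 001000✓ 001001✓ 001011✓ 010001✓ 010010 010100✓ 011000✓ 011001✓ 011100✓ 011101✓ 011110✓ 100010✓ 100011✓ 100101✓ 101001✓ 110101✓ 110111✓ 111011 111101✓ 111110✓
Round 1: -01001 -11101 -11110 0-0100 0-1000✓ 0-1001✓ 0010-1 00100-✓ 01-001 01-100 011-00✓ 011-01✓ 01100-✓ 0111-0 01110-✓ 1-0101 10001- 11-101 1101-1
Round 2: 0-100- 011-0-
PIs = {-01001, -11101, -11110, 0-0100, 0-100-, 000111, 0010-1, 01-001, 01-100, 010010, 011-0-, 0111-0, 1-0101, 10001-, 11-101, 1101-1, 111011}
Coverage chart:
  m4: 0-0100 ←essential
  m7: 000111 ←essential
  m8: 0-100- ←essential
  m9: -01001,0-100-,0010-1
  m11: 0010-1 ←essential
  m17: 01-001 ←essential
  m18: 010010 ←essential
  m20: 0-0100,01-100
  m24: 0-100-,011-0-
  m25: 0-100-,01-001,011-0-
  m28: 01-100,011-0-,0111-0
  m30: -11110,0111-0
  m34: 10001- ←essential
  m37: 1-0101 ←essential
  m53: 1-0101,11-101,1101-1
  m55: 1101-1 ←essential
  m59: 111011 ←essential
  m61: -11101,11-101
Essential: 0-0100, 0-100-, 000111, 0010-1, 01-001, 010010, 1-0101, 10001-, 1101-1, 111011

YES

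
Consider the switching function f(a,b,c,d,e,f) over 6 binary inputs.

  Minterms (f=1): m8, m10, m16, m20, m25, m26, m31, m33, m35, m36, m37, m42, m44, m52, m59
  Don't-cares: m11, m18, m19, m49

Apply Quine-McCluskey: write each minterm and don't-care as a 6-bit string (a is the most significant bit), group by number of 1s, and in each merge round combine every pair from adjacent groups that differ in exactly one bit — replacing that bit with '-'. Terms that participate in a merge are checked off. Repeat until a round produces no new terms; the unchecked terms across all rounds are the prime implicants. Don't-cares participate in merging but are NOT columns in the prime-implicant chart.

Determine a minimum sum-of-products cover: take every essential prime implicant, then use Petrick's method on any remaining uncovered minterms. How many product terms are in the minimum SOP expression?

11

Round 0: 001000✓ 001010✓ 001011✓ 010000✓ 010010✓ 010011✓ 010100✓ 011001 011010✓ 011111 100001✓ 100011✓ 100100✓ 100101✓ 101010✓ 101100✓ 110001✓ 110100✓ 111011
Round 1: -01010 -10100 0-1010 0010-0 00101- 01-010 010-00 0100-0 01001- 1-0001 1-0100 10-100 100-01 1000-1 10010-
PIs = {-01010, -10100, 0-1010, 0010-0, 00101-, 01-010, 010-00, 0100-0, 01001-, 011001, 011111, 1-0001, 1-0100, 10-100, 100-01, 1000-1, 10010-, 111011}
Coverage chart:
  m8: 0010-0 ←essential
  m10: -01010,0-1010,0010-0,00101-
  m16: 010-00,0100-0
  m20: -10100,010-00
  m25: 011001 ←essential
  m26: 0-1010,01-010
  m31: 011111 ←essential
  m33: 1-0001,100-01,1000-1
  m35: 1000-1 ←essential
  m36: 1-0100,10-100,10010-
  m37: 100-01,10010-
  m42: -01010 ←essential
  m44: 10-100 ←essential
  m52: -10100,1-0100
  m59: 111011 ←essential
Essential: -01010, 0010-0, 011001, 011111, 10-100, 1000-1, 111011
Petrick residual → -10100, 0-1010, 010-00, 100-01
Min cover (11 terms): b'cd'ef' + bc'de'f' + a'cd'ef' + a'b'cd'f' + a'bc'e'f' + a'bcd'e'f + a'bcdef + ab'de'f' + ab'c'e'f + ab'c'd'f + abcd'ef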